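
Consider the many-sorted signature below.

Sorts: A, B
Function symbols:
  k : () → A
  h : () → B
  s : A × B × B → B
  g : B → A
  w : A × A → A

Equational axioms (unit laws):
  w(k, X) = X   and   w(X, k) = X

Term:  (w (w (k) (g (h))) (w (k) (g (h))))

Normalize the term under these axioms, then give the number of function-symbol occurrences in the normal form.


size = 5

1. (w (w (k) (g (h))) (w (k) (g (h))))  →  (w (g (h)) (w (k) (g (h))))
2. (w (g (h)) (w (k) (g (h))))  →  (w (g (h)) (g (h)))
normal form: (w (g (h)) (g (h)))


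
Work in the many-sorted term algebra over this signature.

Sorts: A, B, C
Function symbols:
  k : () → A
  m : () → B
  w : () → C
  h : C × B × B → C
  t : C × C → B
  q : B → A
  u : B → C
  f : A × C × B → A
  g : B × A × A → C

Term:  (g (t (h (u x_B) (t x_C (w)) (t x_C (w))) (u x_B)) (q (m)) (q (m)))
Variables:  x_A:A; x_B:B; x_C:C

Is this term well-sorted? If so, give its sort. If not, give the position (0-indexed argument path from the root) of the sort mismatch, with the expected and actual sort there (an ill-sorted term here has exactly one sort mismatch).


        x_B : B
      (u x_B) : C
        x_C : C
        (w) : C
      (t x_C (w)) : B
        x_C : C
        (w) : C
      (t x_C (w)) : B
    (h (u x_B) (t x_C (w)) (t x_C (w))) : C
      x_B : B
    (u x_B) : C
  (t (h (u x_B) (t x_C (w)) (t x_C (w))) (u x_B)) : B
    (m) : B
  (q (m)) : A
    (m) : B
  (q (m)) : A
(g (t (h (u x_B) (t x_C (w)) (t x_C (w))) (u x_B)) (q (m)) (q (m))) : C

well-sorted; sort = C


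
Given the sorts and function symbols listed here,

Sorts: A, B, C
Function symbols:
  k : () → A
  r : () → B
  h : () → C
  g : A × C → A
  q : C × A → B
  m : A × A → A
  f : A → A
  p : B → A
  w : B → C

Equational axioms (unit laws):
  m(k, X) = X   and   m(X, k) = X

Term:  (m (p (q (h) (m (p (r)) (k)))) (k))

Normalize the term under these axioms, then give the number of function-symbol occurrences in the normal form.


size = 5

1. (m (p (q (h) (m (p (r)) (k)))) (k))  →  (p (q (h) (m (p (r)) (k))))
2. (p (q (h) (m (p (r)) (k))))  →  (p (q (h) (p (r))))
normal form: (p (q (h) (p (r))))


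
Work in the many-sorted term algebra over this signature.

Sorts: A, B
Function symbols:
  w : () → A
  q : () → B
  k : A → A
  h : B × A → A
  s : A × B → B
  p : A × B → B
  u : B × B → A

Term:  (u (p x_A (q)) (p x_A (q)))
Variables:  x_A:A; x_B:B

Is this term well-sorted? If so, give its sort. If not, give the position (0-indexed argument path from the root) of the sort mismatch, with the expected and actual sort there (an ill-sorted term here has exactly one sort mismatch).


well-sorted; sort = A

    x_A : A
    (q) : B
  (p x_A (q)) : B
    x_A : A
    (q) : B
  (p x_A (q)) : B
(u (p x_A (q)) (p x_A (q))) : A


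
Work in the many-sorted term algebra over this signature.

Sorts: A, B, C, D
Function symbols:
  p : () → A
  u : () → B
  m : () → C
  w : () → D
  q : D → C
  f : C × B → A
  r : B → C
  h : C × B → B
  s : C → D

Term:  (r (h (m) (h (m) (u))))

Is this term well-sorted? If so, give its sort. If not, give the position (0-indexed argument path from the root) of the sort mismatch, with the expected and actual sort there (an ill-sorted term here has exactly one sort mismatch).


well-sorted; sort = C

    (m) : C
      (m) : C
      (u) : B
    (h (m) (u)) : B
  (h (m) (h (m) (u))) : B
(r (h (m) (h (m) (u)))) : C


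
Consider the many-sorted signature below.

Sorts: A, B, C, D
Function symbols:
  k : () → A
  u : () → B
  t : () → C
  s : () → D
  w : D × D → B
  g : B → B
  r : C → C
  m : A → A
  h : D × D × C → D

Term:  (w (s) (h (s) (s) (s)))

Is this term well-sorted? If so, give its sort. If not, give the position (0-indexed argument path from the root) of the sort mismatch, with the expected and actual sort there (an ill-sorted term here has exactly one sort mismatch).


  (s) : D
    (s) : D
    (s) : D
    (s) : D
  (h (s) (s) (s)) : ✗ arg 2 at [1, 2] has sort D, expected C

ill-sorted at position [1, 2]: expected C, got D


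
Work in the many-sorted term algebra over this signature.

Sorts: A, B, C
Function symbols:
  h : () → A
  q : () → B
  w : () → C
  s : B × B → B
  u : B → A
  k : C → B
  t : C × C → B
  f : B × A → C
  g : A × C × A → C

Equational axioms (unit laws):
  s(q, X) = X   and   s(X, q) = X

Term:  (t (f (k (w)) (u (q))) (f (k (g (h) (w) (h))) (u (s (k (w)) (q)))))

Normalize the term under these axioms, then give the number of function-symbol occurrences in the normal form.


size = 15

1. (t (f (k (w)) (u (q))) (f (k (g (h) (w) (h))) (u (s (k (w)) (q)))))  →  (t (f (k (w)) (u (q))) (f (k (g (h) (w) (h))) (u (k (w)))))
normal form: (t (f (k (w)) (u (q))) (f (k (g (h) (w) (h))) (u (k (w)))))


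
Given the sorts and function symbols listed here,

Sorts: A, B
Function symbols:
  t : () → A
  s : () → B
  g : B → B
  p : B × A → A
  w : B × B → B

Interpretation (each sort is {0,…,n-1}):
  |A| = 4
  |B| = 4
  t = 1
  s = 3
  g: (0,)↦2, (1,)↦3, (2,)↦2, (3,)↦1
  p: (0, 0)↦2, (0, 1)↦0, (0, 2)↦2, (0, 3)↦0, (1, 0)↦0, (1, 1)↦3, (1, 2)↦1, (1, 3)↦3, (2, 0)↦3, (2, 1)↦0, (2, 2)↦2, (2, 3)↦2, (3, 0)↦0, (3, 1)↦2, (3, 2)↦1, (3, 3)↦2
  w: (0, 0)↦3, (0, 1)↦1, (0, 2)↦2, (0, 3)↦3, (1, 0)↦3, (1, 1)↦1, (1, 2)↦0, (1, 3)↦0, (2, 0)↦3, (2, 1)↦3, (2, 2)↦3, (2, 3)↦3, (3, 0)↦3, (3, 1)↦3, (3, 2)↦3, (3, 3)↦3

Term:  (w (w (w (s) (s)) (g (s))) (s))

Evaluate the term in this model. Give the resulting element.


value = 3

  s = 3
  s = 3
  (w (s) (s)) = w(3, 3) = 3
  s = 3
  (g (s)) = g(3,) = 1
  (w (w (s) (s)) (g (s))) = w(3, 1) = 3
  s = 3
  (w (w (w (s) (s)) (g (s))) (s)) = w(3, 3) = 3


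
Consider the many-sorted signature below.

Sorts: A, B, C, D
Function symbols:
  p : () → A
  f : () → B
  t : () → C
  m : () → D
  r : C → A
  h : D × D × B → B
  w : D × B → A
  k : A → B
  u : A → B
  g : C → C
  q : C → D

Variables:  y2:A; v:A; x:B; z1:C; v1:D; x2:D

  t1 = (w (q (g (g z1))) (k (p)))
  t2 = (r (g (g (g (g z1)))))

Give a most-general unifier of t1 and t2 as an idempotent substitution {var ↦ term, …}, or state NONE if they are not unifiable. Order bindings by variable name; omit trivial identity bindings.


NONE (not unifiable)

head clash or occurs-check failure — not unifiable


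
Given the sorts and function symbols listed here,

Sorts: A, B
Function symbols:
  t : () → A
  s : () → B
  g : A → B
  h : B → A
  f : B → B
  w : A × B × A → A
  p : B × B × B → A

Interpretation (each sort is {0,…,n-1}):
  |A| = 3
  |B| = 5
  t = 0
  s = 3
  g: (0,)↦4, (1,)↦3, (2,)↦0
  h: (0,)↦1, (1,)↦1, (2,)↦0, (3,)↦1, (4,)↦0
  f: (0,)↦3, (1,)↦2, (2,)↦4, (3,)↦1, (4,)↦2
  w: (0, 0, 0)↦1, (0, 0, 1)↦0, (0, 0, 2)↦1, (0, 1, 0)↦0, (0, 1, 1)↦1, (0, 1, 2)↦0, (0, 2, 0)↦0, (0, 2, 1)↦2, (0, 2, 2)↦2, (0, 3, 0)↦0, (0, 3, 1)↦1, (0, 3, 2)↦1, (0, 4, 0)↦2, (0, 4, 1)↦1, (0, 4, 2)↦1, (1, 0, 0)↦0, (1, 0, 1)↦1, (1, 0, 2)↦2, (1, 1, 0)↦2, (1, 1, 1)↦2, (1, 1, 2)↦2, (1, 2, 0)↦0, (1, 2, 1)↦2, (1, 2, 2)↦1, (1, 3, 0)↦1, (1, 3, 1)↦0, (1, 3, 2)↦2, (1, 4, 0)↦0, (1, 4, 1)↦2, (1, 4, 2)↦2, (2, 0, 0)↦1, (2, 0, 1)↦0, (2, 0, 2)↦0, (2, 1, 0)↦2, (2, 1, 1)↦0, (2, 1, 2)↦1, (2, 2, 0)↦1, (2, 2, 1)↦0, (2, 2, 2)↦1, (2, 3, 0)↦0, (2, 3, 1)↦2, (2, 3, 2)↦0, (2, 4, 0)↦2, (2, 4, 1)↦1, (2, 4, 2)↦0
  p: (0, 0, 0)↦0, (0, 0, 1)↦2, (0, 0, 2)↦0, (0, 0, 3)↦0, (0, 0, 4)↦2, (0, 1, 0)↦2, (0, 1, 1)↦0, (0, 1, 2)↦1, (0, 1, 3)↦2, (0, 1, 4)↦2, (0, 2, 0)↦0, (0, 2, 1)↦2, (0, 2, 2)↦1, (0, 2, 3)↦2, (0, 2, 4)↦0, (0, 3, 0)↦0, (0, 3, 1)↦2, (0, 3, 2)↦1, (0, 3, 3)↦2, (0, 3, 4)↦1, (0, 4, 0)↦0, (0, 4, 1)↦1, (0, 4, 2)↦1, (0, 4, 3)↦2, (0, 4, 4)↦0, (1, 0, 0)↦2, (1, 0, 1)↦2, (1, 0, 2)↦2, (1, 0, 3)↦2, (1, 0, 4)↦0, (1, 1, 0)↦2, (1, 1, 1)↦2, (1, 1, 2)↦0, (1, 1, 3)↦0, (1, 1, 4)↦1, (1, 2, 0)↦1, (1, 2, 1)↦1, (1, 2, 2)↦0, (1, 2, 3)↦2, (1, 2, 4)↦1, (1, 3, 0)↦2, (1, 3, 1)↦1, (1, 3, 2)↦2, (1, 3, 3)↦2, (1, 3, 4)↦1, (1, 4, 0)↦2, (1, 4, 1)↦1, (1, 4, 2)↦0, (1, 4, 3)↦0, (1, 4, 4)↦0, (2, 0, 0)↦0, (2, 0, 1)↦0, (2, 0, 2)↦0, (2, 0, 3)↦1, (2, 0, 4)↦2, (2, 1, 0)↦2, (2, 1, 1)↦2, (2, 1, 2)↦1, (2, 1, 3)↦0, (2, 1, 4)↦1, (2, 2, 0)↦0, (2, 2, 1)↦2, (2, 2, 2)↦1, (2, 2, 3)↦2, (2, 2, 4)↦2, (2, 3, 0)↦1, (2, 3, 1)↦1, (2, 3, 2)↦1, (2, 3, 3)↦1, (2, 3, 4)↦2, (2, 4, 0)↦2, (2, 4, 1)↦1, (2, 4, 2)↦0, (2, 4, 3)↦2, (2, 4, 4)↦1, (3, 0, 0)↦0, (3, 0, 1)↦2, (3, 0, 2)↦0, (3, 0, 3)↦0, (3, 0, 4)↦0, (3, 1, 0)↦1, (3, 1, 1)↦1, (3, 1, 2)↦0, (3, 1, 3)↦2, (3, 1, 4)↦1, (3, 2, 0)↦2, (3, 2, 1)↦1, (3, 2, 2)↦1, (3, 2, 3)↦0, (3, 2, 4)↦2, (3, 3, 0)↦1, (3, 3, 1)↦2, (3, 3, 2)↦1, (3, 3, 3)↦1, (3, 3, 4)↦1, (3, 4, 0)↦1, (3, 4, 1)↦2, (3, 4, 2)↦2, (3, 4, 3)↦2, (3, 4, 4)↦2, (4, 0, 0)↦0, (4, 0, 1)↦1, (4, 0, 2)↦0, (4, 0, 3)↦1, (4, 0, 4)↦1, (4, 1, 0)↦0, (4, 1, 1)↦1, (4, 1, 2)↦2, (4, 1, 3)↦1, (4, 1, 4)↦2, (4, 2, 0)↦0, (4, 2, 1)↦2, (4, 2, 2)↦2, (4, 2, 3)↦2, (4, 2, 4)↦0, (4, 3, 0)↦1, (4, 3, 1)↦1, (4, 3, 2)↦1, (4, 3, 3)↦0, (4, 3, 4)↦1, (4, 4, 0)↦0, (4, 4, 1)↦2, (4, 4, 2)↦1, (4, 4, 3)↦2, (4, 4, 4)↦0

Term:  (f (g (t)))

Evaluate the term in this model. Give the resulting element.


value = 2

  t = 0
  (g (t)) = g(0,) = 4
  (f (g (t))) = f(4,) = 2


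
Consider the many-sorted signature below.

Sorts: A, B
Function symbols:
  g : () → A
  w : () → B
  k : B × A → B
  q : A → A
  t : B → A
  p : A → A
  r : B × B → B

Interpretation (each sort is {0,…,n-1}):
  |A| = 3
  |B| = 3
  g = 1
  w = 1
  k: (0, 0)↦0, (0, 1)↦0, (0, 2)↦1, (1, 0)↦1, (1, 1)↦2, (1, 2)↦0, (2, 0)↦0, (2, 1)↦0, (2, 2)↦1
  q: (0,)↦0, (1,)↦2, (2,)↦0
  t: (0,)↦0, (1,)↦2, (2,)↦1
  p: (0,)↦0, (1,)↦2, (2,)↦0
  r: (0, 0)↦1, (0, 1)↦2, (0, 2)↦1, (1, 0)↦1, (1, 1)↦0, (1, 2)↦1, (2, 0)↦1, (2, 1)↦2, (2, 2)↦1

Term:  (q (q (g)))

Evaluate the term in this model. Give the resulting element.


value = 0

  g = 1
  (q (g)) = q(1,) = 2
  (q (q (g))) = q(2,) = 0


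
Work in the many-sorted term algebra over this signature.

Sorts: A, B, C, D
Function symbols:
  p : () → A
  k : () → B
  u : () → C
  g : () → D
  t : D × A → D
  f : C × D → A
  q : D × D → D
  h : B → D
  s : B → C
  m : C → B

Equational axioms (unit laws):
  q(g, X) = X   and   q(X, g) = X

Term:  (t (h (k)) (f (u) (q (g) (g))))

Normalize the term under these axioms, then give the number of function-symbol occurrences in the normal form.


size = 6

1. (t (h (k)) (f (u) (q (g) (g))))  →  (t (h (k)) (f (u) (g)))
normal form: (t (h (k)) (f (u) (g)))


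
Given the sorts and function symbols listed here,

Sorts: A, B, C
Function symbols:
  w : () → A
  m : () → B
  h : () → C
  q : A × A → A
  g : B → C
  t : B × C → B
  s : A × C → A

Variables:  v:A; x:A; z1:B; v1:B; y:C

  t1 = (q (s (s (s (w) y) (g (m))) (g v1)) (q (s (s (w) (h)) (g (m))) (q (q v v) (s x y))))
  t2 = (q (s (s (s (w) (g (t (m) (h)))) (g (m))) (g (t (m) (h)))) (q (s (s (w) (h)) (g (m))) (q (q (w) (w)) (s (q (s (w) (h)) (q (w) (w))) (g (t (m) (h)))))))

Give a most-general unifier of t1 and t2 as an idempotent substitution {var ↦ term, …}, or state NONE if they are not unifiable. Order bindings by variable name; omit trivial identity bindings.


{v ↦ (w), v1 ↦ (t (m) (h)), x ↦ (q (s (w) (h)) (q (w) (w))), y ↦ (g (t (m) (h)))}


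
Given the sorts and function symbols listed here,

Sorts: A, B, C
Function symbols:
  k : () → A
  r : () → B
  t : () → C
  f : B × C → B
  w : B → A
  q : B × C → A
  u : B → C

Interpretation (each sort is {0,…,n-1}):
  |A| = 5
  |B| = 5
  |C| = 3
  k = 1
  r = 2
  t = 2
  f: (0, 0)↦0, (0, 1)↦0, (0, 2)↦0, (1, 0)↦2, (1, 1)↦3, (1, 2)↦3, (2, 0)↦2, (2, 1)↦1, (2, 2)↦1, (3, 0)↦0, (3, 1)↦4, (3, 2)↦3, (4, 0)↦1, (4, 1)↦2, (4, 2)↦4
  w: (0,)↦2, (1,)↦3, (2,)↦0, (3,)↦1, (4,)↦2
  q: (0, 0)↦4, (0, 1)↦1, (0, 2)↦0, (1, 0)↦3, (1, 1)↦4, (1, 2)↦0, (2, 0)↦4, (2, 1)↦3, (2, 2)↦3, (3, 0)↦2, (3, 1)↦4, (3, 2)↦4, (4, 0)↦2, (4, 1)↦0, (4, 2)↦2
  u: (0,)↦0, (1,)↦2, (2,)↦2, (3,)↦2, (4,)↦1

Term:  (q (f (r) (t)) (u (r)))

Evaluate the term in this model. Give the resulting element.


  r = 2
  t = 2
  (f (r) (t)) = f(2, 2) = 1
  r = 2
  (u (r)) = u(2,) = 2
  (q (f (r) (t)) (u (r))) = q(1, 2) = 0

value = 0


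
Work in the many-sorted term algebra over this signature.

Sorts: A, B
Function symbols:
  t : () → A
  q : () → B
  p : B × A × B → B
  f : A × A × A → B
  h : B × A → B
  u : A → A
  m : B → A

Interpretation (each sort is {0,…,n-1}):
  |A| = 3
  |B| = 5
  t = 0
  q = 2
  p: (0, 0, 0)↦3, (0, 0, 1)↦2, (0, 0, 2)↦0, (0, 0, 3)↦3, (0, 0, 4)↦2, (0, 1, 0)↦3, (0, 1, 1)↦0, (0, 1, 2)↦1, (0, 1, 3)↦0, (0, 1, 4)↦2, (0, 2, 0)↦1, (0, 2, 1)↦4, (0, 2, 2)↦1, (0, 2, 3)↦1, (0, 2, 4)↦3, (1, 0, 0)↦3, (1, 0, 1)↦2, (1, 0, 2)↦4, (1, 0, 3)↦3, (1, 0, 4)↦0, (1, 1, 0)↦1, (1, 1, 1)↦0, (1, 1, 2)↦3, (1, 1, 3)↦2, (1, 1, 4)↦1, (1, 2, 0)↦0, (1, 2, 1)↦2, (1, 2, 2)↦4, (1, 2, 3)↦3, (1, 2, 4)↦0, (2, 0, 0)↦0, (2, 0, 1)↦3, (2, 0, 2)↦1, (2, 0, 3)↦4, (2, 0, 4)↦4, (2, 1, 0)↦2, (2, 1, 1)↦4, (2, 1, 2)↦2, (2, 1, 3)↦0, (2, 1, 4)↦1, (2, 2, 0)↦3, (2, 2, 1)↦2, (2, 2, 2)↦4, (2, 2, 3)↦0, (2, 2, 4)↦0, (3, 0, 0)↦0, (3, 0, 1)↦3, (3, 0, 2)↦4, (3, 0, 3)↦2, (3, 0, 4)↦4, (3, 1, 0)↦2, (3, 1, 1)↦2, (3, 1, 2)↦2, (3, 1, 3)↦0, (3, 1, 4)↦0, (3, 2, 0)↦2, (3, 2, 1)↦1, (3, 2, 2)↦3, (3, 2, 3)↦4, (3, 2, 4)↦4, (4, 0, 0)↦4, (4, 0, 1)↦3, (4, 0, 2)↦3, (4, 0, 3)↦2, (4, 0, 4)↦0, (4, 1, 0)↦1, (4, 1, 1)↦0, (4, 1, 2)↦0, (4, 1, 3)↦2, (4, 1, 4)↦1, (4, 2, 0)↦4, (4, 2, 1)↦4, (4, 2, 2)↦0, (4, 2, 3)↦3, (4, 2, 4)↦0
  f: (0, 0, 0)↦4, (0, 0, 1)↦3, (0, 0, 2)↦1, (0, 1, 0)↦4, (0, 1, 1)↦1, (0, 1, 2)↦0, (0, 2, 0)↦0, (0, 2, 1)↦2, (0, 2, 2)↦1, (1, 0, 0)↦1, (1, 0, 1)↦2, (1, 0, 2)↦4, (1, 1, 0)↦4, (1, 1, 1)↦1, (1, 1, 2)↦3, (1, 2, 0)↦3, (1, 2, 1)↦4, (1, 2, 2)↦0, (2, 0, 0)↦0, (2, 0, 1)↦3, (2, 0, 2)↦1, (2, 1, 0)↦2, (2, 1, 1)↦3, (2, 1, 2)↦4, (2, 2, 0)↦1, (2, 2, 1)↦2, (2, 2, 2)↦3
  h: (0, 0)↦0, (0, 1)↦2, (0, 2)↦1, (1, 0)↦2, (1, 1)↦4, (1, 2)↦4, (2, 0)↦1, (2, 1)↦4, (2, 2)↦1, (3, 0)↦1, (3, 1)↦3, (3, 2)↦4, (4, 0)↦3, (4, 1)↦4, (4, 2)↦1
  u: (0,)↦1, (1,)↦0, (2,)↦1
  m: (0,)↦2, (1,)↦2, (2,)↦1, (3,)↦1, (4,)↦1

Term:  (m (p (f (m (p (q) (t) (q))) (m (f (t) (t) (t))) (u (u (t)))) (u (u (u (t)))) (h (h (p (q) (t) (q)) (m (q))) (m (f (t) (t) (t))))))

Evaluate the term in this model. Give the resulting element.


  q = 2
  t = 0
  q = 2
  (p (q) (t) (q)) = p(2, 0, 2) = 1
  (m (p (q) (t) (q))) = m(1,) = 2
  t = 0
  t = 0
  t = 0
  (f (t) (t) (t)) = f(0, 0, 0) = 4
  (m (f (t) (t) (t))) = m(4,) = 1
  t = 0
  (u (t)) = u(0,) = 1
  (u (u (t))) = u(1,) = 0
  (f (m (p (q) (t) (q))) (m (f (t) (t) (t))) (u (u (t)))) = f(2, 1, 0) = 2
  t = 0
  (u (t)) = u(0,) = 1
  (u (u (t))) = u(1,) = 0
  (u (u (u (t)))) = u(0,) = 1
  q = 2
  t = 0
  q = 2
  (p (q) (t) (q)) = p(2, 0, 2) = 1
  q = 2
  (m (q)) = m(2,) = 1
  (h (p (q) (t) (q)) (m (q))) = h(1, 1) = 4
  t = 0
  t = 0
  t = 0
  (f (t) (t) (t)) = f(0, 0, 0) = 4
  (m (f (t) (t) (t))) = m(4,) = 1
  (h (h (p (q) (t) (q)) (m (q))) (m (f (t) (t) (t)))) = h(4, 1) = 4
  (p (f (m (p (q) (t) (q))) (m (f (t) (t) (t))) (u (u (t)))) (u (u (u (t)))) (h (h (p (q) (t) (q)) (m (q))) (m (f (t) (t) (t))))) = p(2, 1, 4) = 1
  (m (p (f (m (p (q) (t) (q))) (m (f (t) (t) (t))) (u (u (t)))) (u (u (u (t)))) (h (h (p (q) (t) (q)) (m (q))) (m (f (t) (t) (t)))))) = m(1,) = 2

value = 2


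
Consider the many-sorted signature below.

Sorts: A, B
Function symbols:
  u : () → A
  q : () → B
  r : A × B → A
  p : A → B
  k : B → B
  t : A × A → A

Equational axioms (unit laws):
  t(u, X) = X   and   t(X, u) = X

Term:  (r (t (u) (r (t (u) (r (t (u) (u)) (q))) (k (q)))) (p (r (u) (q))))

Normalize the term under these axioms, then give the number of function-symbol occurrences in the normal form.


size = 11

1. (r (t (u) (r (t (u) (r (t (u) (u)) (q))) (k (q)))) (p (r (u) (q))))  →  (r (r (t (u) (r (t (u) (u)) (q))) (k (q))) (p (r (u) (q))))
2. (r (r (t (u) (r (t (u) (u)) (q))) (k (q))) (p (r (u) (q))))  →  (r (r (r (t (u) (u)) (q)) (k (q))) (p (r (u) (q))))
3. (r (r (r (t (u) (u)) (q)) (k (q))) (p (r (u) (q))))  →  (r (r (r (u) (q)) (k (q))) (p (r (u) (q))))
normal form: (r (r (r (u) (q)) (k (q))) (p (r (u) (q))))


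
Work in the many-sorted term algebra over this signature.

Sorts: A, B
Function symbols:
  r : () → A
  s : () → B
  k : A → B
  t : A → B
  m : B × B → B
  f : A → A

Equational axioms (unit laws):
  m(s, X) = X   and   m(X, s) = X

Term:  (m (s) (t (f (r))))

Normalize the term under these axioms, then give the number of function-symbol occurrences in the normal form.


1. (m (s) (t (f (r))))  →  (t (f (r)))
normal form: (t (f (r)))

size = 3


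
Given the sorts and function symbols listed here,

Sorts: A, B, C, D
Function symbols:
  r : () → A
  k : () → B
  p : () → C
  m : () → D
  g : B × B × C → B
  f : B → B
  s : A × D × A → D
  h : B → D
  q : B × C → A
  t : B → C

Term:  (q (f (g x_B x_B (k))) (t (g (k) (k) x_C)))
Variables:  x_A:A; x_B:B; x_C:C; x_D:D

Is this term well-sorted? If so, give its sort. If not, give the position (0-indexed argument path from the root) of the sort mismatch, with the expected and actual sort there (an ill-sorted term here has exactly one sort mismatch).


ill-sorted at position [0, 0, 2]: expected C, got B

      x_B : B
      x_B : B
      (k) : B
    (g x_B x_B (k)) : ✗ arg 2 at [0, 0, 2] has sort B, expected C
      (k) : B
      (k) : B
      x_C : C
    (g (k) (k) x_C) : B
  (t (g (k) (k) x_C)) : C


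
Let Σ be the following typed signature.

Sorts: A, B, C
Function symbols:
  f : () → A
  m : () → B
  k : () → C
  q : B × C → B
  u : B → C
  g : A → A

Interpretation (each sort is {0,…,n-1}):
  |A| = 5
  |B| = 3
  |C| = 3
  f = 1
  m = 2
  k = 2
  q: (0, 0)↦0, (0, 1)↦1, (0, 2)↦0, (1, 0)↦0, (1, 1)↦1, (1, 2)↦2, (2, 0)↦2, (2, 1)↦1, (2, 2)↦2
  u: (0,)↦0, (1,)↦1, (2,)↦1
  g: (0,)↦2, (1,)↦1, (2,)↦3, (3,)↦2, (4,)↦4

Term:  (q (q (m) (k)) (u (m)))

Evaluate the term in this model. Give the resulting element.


value = 1

  m = 2
  k = 2
  (q (m) (k)) = q(2, 2) = 2
  m = 2
  (u (m)) = u(2,) = 1
  (q (q (m) (k)) (u (m))) = q(2, 1) = 1


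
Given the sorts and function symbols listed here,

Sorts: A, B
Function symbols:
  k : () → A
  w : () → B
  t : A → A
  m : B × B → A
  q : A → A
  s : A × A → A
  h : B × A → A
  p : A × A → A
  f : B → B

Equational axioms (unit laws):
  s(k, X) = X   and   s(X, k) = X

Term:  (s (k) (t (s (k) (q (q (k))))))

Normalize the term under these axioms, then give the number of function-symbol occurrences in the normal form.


1. (s (k) (t (s (k) (q (q (k))))))  →  (t (s (k) (q (q (k)))))
2. (t (s (k) (q (q (k)))))  →  (t (q (q (k))))
normal form: (t (q (q (k))))

size = 4


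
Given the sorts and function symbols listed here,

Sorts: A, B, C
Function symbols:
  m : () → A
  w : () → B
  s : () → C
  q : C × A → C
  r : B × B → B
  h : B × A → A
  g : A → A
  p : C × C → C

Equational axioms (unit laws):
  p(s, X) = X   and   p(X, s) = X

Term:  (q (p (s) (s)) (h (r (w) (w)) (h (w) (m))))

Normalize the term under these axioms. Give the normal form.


normal form = (q (s) (h (r (w) (w)) (h (w) (m))))

1. (q (p (s) (s)) (h (r (w) (w)) (h (w) (m))))  →  (q (s) (h (r (w) (w)) (h (w) (m))))


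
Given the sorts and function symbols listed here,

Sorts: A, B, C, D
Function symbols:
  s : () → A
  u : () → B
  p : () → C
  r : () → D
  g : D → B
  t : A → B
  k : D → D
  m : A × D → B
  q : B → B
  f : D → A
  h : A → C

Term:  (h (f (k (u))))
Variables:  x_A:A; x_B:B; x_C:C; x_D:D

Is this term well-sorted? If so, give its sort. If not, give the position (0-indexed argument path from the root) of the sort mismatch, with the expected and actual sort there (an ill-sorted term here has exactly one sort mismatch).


ill-sorted at position [0, 0, 0]: expected D, got B

      (u) : B
    (k (u)) : ✗ arg 0 at [0, 0, 0] has sort B, expected D


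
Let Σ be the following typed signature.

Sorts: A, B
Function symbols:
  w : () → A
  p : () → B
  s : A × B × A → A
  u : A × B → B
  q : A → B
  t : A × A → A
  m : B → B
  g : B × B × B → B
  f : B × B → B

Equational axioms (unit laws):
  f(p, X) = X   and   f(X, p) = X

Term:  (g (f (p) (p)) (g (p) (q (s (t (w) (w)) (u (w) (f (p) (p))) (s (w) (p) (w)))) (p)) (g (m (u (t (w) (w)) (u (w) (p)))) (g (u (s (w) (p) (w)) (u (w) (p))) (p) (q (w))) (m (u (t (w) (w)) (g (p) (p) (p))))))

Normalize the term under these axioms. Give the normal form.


1. (g (f (p) (p)) (g (p) (q (s (t (w) (w)) (u (w) (f (p) (p))) (s (w) (p) (w)))) (p)) (g (m (u (t (w) (w)) (u (w) (p)))) (g (u (s (w) (p) (w)) (u (w) (p))) (p) (q (w))) (m (u (t (w) (w)) (g (p) (p) (p))))))  →  (g (p) (g (p) (q (s (t (w) (w)) (u (w) (f (p) (p))) (s (w) (p) (w)))) (p)) (g (m (u (t (w) (w)) (u (w) (p)))) (g (u (s (w) (p) (w)) (u (w) (p))) (p) (q (w))) (m (u (t (w) (w)) (g (p) (p) (p))))))
2. (g (p) (g (p) (q (s (t (w) (w)) (u (w) (f (p) (p))) (s (w) (p) (w)))) (p)) (g (m (u (t (w) (w)) (u (w) (p)))) (g (u (s (w) (p) (w)) (u (w) (p))) (p) (q (w))) (m (u (t (w) (w)) (g (p) (p) (p))))))  →  (g (p) (g (p) (q (s (t (w) (w)) (u (w) (p)) (s (w) (p) (w)))) (p)) (g (m (u (t (w) (w)) (u (w) (p)))) (g (u (s (w) (p) (w)) (u (w) (p))) (p) (q (w))) (m (u (t (w) (w)) (g (p) (p) (p))))))

normal form = (g (p) (g (p) (q (s (t (w) (w)) (u (w) (p)) (s (w) (p) (w)))) (p)) (g (m (u (t (w) (w)) (u (w) (p)))) (g (u (s (w) (p) (w)) (u (w) (p))) (p) (q (w))) (m (u (t (w) (w)) (g (p) (p) (p))))))


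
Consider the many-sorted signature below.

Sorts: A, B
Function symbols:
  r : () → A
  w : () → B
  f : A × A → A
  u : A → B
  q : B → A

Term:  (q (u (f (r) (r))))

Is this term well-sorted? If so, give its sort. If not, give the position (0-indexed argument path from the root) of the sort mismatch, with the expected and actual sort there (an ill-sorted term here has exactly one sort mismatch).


      (r) : A
      (r) : A
    (f (r) (r)) : A
  (u (f (r) (r))) : B
(q (u (f (r) (r)))) : A

well-sorted; sort = A


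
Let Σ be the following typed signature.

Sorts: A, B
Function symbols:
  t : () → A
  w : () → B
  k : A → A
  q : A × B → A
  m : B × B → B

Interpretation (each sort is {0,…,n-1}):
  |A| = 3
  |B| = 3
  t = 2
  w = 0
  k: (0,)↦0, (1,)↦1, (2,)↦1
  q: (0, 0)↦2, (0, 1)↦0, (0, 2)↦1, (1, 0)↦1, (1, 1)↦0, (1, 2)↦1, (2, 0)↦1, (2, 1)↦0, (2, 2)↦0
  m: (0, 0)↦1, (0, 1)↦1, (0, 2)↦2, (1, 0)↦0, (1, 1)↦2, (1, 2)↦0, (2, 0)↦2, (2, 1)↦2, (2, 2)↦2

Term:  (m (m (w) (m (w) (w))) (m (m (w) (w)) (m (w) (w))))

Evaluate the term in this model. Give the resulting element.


  w = 0
  w = 0
  w = 0
  (m (w) (w)) = m(0, 0) = 1
  (m (w) (m (w) (w))) = m(0, 1) = 1
  w = 0
  w = 0
  (m (w) (w)) = m(0, 0) = 1
  w = 0
  w = 0
  (m (w) (w)) = m(0, 0) = 1
  (m (m (w) (w)) (m (w) (w))) = m(1, 1) = 2
  (m (m (w) (m (w) (w))) (m (m (w) (w)) (m (w) (w)))) = m(1, 2) = 0

value = 0


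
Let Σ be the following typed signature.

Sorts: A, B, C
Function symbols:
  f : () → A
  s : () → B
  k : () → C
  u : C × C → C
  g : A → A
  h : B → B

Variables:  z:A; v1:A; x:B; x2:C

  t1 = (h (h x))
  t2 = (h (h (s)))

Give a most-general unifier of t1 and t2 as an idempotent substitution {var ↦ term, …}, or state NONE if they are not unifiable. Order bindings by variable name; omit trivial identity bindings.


{x ↦ (s)}


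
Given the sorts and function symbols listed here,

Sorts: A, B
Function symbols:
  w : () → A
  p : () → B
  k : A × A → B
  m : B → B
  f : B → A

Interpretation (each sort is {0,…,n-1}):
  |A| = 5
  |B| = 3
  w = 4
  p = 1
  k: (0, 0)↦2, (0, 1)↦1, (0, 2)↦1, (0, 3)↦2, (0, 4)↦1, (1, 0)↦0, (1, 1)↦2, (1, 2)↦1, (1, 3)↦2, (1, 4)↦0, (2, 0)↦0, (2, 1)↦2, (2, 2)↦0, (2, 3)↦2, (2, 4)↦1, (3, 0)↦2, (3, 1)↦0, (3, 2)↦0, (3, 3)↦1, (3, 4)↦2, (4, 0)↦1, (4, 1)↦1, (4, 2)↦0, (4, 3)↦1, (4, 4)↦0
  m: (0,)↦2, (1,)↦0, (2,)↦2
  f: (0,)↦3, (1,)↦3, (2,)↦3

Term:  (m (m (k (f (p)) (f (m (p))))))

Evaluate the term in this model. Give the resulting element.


value = 2

  p = 1
  (f (p)) = f(1,) = 3
  p = 1
  (m (p)) = m(1,) = 0
  (f (m (p))) = f(0,) = 3
  (k (f (p)) (f (m (p)))) = k(3, 3) = 1
  (m (k (f (p)) (f (m (p))))) = m(1,) = 0
  (m (m (k (f (p)) (f (m (p)))))) = m(0,) = 2


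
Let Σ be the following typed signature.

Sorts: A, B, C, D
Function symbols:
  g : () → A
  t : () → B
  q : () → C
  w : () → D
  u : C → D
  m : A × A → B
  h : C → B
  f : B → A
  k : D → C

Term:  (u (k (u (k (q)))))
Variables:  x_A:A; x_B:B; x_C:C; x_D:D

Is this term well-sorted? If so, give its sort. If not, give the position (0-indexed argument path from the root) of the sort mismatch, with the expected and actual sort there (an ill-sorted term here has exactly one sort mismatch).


        (q) : C
      (k (q)) : ✗ arg 0 at [0, 0, 0, 0] has sort C, expected D

ill-sorted at position [0, 0, 0, 0]: expected D, got C


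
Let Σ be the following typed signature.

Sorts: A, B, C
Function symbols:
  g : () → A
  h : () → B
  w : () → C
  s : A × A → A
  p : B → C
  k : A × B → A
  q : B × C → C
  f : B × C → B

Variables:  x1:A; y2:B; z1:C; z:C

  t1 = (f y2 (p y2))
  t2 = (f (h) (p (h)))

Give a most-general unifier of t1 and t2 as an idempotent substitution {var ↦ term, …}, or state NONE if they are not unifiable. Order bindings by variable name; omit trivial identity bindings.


{y2 ↦ (h)}


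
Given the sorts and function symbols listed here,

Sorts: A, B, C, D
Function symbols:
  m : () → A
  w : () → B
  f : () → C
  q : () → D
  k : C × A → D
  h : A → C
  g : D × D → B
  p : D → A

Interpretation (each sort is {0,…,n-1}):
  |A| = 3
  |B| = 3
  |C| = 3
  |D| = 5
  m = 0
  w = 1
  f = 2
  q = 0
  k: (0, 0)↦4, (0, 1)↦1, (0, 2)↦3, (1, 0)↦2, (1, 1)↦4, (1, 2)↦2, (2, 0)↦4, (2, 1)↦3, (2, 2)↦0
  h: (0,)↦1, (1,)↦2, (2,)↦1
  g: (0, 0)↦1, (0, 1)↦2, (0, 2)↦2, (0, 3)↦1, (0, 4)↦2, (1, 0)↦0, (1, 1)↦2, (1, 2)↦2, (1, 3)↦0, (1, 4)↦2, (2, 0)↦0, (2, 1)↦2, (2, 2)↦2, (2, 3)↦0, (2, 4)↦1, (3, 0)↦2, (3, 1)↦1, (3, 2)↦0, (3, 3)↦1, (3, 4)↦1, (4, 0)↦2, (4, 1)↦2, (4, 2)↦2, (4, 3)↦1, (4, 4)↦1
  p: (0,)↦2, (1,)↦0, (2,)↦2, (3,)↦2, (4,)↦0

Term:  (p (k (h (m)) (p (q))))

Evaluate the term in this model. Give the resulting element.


value = 2

  m = 0
  (h (m)) = h(0,) = 1
  q = 0
  (p (q)) = p(0,) = 2
  (k (h (m)) (p (q))) = k(1, 2) = 2
  (p (k (h (m)) (p (q)))) = p(2,) = 2


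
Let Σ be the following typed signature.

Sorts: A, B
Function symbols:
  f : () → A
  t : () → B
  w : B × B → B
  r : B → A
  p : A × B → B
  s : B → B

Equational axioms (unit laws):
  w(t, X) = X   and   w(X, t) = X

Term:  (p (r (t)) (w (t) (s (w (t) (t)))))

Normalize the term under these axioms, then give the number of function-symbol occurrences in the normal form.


size = 5

1. (p (r (t)) (w (t) (s (w (t) (t)))))  →  (p (r (t)) (s (w (t) (t))))
2. (p (r (t)) (s (w (t) (t))))  →  (p (r (t)) (s (t)))
normal form: (p (r (t)) (s (t)))


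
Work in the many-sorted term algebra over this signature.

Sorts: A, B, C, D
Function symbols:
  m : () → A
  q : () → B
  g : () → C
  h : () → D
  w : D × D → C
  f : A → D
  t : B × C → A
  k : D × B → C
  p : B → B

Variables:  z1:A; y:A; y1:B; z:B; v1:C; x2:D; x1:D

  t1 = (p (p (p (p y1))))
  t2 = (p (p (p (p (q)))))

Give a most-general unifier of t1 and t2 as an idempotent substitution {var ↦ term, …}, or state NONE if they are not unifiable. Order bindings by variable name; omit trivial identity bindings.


{y1 ↦ (q)}


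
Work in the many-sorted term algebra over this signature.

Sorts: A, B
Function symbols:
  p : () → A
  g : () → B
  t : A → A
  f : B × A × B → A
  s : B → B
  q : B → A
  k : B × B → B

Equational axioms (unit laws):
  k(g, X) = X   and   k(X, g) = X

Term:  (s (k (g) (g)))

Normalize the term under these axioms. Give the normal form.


1. (s (k (g) (g)))  →  (s (g))

normal form = (s (g))


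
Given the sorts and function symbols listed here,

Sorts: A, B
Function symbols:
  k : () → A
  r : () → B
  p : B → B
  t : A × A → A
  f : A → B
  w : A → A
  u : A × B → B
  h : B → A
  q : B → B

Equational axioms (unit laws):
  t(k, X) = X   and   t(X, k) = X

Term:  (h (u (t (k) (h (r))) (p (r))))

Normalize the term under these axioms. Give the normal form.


normal form = (h (u (h (r)) (p (r))))

1. (h (u (t (k) (h (r))) (p (r))))  →  (h (u (h (r)) (p (r))))


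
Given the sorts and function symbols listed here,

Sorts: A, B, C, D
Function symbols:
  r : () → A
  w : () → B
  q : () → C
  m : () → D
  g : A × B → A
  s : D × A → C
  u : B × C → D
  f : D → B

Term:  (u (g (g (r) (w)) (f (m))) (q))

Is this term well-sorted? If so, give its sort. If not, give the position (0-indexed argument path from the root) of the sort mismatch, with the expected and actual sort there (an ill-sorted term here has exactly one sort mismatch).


ill-sorted at position [0]: expected B, got A

      (r) : A
      (w) : B
    (g (r) (w)) : A
      (m) : D
    (f (m)) : B
  (g (g (r) (w)) (f (m))) : A
  (q) : C
(u (g (g (r) (w)) (f (m))) (q)) : ✗ arg 0 at [0] has sort A, expected B


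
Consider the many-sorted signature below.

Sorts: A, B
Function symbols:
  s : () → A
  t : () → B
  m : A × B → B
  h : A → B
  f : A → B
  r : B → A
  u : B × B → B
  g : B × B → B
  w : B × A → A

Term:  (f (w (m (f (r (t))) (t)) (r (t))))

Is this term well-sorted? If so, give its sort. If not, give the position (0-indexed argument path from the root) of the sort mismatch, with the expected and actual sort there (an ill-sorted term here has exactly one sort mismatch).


ill-sorted at position [0, 0, 0]: expected A, got B

          (t) : B
        (r (t)) : A
      (f (r (t))) : B
      (t) : B
    (m (f (r (t))) (t)) : ✗ arg 0 at [0, 0, 0] has sort B, expected A
      (t) : B
    (r (t)) : A


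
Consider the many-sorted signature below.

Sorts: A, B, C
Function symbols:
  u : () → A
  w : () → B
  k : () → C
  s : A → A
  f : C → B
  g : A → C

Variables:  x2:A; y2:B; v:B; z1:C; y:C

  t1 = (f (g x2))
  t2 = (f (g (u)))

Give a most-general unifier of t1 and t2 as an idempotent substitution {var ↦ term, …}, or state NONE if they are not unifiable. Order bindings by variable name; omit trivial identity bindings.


{x2 ↦ (u)}


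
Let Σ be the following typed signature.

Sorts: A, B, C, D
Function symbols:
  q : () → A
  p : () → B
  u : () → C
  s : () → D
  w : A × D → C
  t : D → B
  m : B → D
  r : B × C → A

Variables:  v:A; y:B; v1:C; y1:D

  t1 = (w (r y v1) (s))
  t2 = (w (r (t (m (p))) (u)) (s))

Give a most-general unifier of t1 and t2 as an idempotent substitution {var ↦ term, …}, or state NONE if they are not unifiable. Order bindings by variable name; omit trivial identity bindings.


{v1 ↦ (u), y ↦ (t (m (p)))}


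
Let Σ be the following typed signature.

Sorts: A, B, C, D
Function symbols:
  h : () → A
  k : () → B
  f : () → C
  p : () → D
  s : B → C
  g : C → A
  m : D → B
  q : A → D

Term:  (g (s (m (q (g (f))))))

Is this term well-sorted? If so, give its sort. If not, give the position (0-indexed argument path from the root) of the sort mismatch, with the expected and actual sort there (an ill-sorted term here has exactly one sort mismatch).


          (f) : C
        (g (f)) : A
      (q (g (f))) : D
    (m (q (g (f)))) : B
  (s (m (q (g (f))))) : C
(g (s (m (q (g (f)))))) : A

well-sorted; sort = A


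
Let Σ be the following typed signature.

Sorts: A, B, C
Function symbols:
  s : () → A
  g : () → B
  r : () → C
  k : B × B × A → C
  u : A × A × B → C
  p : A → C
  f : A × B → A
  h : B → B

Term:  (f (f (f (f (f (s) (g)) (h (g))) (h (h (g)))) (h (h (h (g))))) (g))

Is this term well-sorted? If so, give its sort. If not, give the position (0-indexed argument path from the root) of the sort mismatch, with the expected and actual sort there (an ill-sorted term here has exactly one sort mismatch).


          (s) : A
          (g) : B
        (f (s) (g)) : A
          (g) : B
        (h (g)) : B
      (f (f (s) (g)) (h (g))) : A
          (g) : B
        (h (g)) : B
      (h (h (g))) : B
    (f (f (f (s) (g)) (h (g))) (h (h (g)))) : A
          (g) : B
        (h (g)) : B
      (h (h (g))) : B
    (h (h (h (g)))) : B
  (f (f (f (f (s) (g)) (h (g))) (h (h (g)))) (h (h (h (g))))) : A
  (g) : B
(f (f (f (f (f (s) (g)) (h (g))) (h (h (g)))) (h (h (h (g))))) (g)) : A

well-sorted; sort = A


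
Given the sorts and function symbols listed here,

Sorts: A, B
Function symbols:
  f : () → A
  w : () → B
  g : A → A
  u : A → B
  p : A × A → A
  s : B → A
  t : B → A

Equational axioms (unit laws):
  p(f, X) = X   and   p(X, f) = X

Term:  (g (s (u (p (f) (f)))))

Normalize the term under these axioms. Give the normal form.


normal form = (g (s (u (f))))

1. (g (s (u (p (f) (f)))))  →  (g (s (u (f))))


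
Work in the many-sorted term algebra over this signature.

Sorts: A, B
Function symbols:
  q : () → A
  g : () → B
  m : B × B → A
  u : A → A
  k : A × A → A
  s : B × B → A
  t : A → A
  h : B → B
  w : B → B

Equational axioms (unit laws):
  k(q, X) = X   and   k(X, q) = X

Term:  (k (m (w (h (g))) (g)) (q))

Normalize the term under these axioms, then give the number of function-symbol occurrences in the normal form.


size = 5

1. (k (m (w (h (g))) (g)) (q))  →  (m (w (h (g))) (g))
normal form: (m (w (h (g))) (g))


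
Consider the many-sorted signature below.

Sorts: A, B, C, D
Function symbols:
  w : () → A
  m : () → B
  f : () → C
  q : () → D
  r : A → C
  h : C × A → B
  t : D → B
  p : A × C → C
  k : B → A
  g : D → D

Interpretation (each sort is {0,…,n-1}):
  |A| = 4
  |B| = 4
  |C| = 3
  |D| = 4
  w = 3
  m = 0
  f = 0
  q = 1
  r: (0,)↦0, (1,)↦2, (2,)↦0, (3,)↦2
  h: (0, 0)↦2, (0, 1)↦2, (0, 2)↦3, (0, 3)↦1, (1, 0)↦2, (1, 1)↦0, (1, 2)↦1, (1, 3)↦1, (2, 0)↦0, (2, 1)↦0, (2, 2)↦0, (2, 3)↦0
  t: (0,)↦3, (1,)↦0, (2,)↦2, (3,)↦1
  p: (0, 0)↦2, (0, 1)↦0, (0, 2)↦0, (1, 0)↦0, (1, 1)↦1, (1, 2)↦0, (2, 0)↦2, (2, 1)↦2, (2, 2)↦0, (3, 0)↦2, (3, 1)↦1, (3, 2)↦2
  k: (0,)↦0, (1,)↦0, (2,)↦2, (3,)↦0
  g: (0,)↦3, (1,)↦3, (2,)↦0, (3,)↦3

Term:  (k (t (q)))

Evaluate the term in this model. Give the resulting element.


value = 0

  q = 1
  (t (q)) = t(1,) = 0
  (k (t (q))) = k(0,) = 0


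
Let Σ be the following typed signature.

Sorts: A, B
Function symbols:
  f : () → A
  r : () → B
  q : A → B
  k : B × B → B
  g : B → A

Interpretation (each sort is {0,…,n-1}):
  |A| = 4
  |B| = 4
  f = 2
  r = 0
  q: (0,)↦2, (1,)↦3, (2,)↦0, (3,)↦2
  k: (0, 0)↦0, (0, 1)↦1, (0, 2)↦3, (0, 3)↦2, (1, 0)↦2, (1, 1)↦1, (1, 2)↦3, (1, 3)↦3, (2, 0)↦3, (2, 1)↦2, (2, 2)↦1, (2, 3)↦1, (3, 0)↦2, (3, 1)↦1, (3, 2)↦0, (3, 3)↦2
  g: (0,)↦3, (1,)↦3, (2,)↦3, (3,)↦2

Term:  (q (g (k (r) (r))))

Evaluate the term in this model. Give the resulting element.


value = 2

  r = 0
  r = 0
  (k (r) (r)) = k(0, 0) = 0
  (g (k (r) (r))) = g(0,) = 3
  (q (g (k (r) (r)))) = q(3,) = 2


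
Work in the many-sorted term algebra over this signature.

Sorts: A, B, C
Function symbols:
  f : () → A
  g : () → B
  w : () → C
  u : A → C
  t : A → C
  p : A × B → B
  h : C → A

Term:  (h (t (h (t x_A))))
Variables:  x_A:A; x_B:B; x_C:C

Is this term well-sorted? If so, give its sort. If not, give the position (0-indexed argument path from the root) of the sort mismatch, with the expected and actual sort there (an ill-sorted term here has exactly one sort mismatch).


        x_A : A
      (t x_A) : C
    (h (t x_A)) : A
  (t (h (t x_A))) : C
(h (t (h (t x_A)))) : A

well-sorted; sort = A


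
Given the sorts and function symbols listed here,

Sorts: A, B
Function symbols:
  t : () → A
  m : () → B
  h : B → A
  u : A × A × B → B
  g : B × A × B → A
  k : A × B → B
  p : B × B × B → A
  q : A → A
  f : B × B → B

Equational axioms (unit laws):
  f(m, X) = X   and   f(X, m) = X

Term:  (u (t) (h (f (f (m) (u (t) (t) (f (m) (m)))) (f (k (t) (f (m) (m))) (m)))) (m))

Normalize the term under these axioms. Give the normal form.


normal form = (u (t) (h (f (u (t) (t) (m)) (k (t) (m)))) (m))

1. (u (t) (h (f (f (m) (u (t) (t) (f (m) (m)))) (f (k (t) (f (m) (m))) (m)))) (m))  →  (u (t) (h (f (u (t) (t) (f (m) (m))) (f (k (t) (f (m) (m))) (m)))) (m))
2. (u (t) (h (f (u (t) (t) (f (m) (m))) (f (k (t) (f (m) (m))) (m)))) (m))  →  (u (t) (h (f (u (t) (t) (m)) (f (k (t) (f (m) (m))) (m)))) (m))
3. (u (t) (h (f (u (t) (t) (m)) (f (k (t) (f (m) (m))) (m)))) (m))  →  (u (t) (h (f (u (t) (t) (m)) (k (t) (f (m) (m))))) (m))
4. (u (t) (h (f (u (t) (t) (m)) (k (t) (f (m) (m))))) (m))  →  (u (t) (h (f (u (t) (t) (m)) (k (t) (m)))) (m))


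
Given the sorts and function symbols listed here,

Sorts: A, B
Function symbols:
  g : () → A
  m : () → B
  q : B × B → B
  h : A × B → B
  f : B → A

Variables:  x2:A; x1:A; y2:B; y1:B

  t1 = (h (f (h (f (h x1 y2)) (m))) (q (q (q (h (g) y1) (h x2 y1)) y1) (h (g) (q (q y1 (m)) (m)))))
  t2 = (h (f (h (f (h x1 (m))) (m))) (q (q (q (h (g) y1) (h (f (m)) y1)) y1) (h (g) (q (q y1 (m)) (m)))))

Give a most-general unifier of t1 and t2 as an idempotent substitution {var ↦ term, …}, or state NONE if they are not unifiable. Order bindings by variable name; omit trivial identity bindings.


{x2 ↦ (f (m)), y2 ↦ (m)}


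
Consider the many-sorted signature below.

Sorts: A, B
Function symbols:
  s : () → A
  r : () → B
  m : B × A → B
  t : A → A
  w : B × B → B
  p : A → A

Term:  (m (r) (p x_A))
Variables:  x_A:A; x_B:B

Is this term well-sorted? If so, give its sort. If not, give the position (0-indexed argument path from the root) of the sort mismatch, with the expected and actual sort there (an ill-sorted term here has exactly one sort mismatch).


  (r) : B
    x_A : A
  (p x_A) : A
(m (r) (p x_A)) : B

well-sorted; sort = B


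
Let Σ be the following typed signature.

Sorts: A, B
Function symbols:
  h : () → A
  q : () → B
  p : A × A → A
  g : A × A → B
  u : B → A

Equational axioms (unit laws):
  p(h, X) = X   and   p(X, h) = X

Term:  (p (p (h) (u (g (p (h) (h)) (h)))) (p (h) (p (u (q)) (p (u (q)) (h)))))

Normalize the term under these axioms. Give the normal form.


normal form = (p (u (g (h) (h))) (p (u (q)) (u (q))))

1. (p (p (h) (u (g (p (h) (h)) (h)))) (p (h) (p (u (q)) (p (u (q)) (h)))))  →  (p (u (g (p (h) (h)) (h))) (p (h) (p (u (q)) (p (u (q)) (h)))))
2. (p (u (g (p (h) (h)) (h))) (p (h) (p (u (q)) (p (u (q)) (h)))))  →  (p (u (g (h) (h))) (p (h) (p (u (q)) (p (u (q)) (h)))))
3. (p (u (g (h) (h))) (p (h) (p (u (q)) (p (u (q)) (h)))))  →  (p (u (g (h) (h))) (p (u (q)) (p (u (q)) (h))))
4. (p (u (g (h) (h))) (p (u (q)) (p (u (q)) (h))))  →  (p (u (g (h) (h))) (p (u (q)) (u (q))))


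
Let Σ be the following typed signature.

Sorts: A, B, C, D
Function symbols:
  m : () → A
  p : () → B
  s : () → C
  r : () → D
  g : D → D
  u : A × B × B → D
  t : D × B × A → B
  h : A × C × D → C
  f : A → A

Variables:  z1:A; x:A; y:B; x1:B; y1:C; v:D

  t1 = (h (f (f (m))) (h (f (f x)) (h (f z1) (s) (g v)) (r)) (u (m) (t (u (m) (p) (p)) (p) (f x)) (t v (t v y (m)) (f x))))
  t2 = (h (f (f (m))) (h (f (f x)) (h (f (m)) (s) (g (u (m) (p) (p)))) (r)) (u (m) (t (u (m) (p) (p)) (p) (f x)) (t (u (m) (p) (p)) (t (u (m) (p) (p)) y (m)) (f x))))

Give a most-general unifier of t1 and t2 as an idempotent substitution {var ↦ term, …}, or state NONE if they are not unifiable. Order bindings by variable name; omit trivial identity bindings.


{v ↦ (u (m) (p) (p)), z1 ↦ (m)}
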